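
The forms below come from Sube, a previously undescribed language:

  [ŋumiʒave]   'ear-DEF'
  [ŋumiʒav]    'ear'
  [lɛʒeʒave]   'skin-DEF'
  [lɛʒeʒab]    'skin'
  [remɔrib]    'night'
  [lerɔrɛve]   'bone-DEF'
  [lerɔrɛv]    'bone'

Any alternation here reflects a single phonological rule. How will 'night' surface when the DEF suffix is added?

[remɔrive]

'skin' shows [v] ~ [b] at the end of the stem ([lɛʒeʒave] vs [lɛʒeʒab]).
Compare 'bone', with invariant [v] in [lerɔrɛve] and [lerɔrɛv]: an analysis with underlying /v/ and a rule producing [b] in isolation would wrongly predict alternation here too.
The underlying segment must be /b/; voiced stops become fricatives between vowels, yielding [v] there.
From [remɔrib] the stem 'night' is /remɔrib/; between vowels this yields [remɔrive].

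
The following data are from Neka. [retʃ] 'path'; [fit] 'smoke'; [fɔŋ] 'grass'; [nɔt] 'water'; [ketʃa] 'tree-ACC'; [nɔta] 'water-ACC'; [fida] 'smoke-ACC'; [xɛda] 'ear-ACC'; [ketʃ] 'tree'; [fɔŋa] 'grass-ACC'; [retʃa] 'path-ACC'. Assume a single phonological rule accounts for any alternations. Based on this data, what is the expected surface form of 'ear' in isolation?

[xɛt]

In [fit] and [fida] the final segment of 'smoke' alternates: [t] ~ [d].
If /t/ were underlying and a rule turned it into [d] before the ACC suffix, 'water' would also alternate; but it has [t] in both [nɔt] and [nɔta].
Therefore /d/ is basic and [t] is derived by word-final obstruent devoicing (voiced obstruents become voiceless word-finally).
From [xɛda] the stem 'ear' is /xɛd/; word-finally this yields [xɛt].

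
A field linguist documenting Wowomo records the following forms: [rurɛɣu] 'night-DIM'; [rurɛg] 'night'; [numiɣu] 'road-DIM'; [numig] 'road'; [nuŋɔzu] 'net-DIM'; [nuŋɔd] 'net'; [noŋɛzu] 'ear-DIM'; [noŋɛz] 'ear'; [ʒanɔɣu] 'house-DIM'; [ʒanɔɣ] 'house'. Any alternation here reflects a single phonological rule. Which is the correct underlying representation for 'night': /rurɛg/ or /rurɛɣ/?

/rurɛg/

'night' shows [ɣ] ~ [g] at the end of the stem ([rurɛɣu] vs [rurɛg]).
The stem 'house' ([ʒanɔɣu], [ʒanɔɣ]) shows [ɣ] unchanged in both environments, so [ɣ] cannot be basic with [g] derived in isolation.
Therefore /g/ is basic and [ɣ] is derived by intervocalic spirantization (voiced stops become fricatives between vowels).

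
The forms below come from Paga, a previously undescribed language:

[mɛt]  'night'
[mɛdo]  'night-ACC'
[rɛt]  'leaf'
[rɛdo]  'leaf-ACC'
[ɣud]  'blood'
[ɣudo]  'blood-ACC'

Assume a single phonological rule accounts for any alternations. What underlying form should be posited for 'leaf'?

/rɛt/

The root 'leaf' surfaces as [rɛt] and [rɛdo], with a stem-final [t] ~ [d] alternation.
Compare 'blood', with invariant [d] in [ɣud] and [ɣudo]: an analysis with underlying /d/ and a rule producing [t] in isolation would wrongly predict alternation here too.
The underlying segment must be /t/; voiceless stops become voiced between vowels, yielding [d] there.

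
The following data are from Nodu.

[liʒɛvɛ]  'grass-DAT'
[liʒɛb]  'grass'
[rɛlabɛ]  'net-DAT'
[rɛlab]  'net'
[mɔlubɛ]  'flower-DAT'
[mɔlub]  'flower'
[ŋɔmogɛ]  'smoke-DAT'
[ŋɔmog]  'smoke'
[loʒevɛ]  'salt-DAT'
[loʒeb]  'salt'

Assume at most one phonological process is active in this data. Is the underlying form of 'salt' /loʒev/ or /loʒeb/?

The root 'salt' surfaces as [loʒevɛ] and [loʒeb], with a stem-final [v] ~ [b] alternation.
Compare 'flower', with invariant [b] in [mɔlubɛ] and [mɔlub]: an analysis with underlying /b/ and a rule producing [v] before the DAT suffix would wrongly predict alternation here too.
The alternation reflects word-final hardening: voiced fricatives become stops word-finally. /v/ is underlying.

/loʒev/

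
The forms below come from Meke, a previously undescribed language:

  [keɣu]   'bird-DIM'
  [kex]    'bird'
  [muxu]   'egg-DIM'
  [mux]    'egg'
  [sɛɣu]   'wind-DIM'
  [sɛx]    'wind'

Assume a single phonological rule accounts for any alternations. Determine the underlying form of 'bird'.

The root 'bird' surfaces as [keɣu] and [kex], with a stem-final [ɣ] ~ [x] alternation.
If /x/ were underlying and a rule turned it into [ɣ] before the DIM suffix, 'egg' would also alternate; but it has [x] in both [muxu] and [mux].
Therefore /ɣ/ is basic and [x] is derived by word-final obstruent devoicing (voiced obstruents become voiceless word-finally).

/keɣ/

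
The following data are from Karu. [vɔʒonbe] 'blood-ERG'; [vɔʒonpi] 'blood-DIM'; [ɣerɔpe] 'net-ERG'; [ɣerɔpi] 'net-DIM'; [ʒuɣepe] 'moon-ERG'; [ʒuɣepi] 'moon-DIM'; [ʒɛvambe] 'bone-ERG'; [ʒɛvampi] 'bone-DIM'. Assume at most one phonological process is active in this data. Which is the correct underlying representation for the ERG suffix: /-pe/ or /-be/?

/-be/

The ERG morpheme has two allomorphs, [-be] and [-pe].
By contrast the DIM suffix keeps its initial [p] throughout — that segment must be underlying.
So the underlying form is /-be/, and voiced stops become voiceless after a vowel.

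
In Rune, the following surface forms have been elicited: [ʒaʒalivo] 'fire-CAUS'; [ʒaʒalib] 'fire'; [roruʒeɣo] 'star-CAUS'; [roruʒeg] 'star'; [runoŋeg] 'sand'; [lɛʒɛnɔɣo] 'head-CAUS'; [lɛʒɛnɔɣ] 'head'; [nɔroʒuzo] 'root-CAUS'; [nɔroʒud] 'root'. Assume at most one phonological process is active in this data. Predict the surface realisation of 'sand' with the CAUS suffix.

[runoŋeɣo]

The root 'star' surfaces as [roruʒeɣo] and [roruʒeg], with a stem-final [ɣ] ~ [g] alternation.
The stem 'head' ([lɛʒɛnɔɣo], [lɛʒɛnɔɣ]) shows [ɣ] unchanged in both environments, so [ɣ] cannot be basic with [g] derived in isolation.
So /g/ is underlying, and a rule of intervocalic spirantization — voiced stops become fricatives between vowels — gives [ɣ].
From [runoŋeg] the stem 'sand' is /runoŋeg/; between vowels this yields [runoŋeɣo].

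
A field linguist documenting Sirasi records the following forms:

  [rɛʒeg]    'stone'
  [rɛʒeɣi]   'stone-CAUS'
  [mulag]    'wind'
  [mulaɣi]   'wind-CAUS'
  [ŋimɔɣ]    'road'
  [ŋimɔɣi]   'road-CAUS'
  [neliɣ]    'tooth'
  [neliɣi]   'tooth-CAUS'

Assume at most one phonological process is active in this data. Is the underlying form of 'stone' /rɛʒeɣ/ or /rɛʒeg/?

/rɛʒeg/

The root 'stone' surfaces as [rɛʒeg] and [rɛʒeɣi], with a stem-final [g] ~ [ɣ] alternation.
But 'road' keeps [ɣ] in both environments ([ŋimɔɣ], [ŋimɔɣi]), so there is no rule changing /ɣ/ to [g] in isolation.
So /g/ is underlying, and a rule of intervocalic spirantization — voiced stops become fricatives between vowels — gives [ɣ].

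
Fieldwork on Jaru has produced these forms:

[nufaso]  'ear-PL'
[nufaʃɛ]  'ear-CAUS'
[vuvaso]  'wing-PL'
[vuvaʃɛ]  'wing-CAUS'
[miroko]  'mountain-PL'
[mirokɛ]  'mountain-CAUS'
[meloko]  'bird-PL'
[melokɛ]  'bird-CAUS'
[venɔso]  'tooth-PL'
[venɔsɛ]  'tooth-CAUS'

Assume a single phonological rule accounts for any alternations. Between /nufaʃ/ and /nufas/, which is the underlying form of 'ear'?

/nufaʃ/

In [nufaso] and [nufaʃɛ] the final segment of 'ear' alternates: [s] ~ [ʃ].
But 'tooth' keeps [s] in both environments ([venɔso], [venɔsɛ]), so there is no rule changing /s/ to [ʃ] before the CAUS suffix.
So /ʃ/ is underlying, and a rule of depalatalization — palato-alveolar /ʃ/ becomes [s] when no front vowel follows — gives [s].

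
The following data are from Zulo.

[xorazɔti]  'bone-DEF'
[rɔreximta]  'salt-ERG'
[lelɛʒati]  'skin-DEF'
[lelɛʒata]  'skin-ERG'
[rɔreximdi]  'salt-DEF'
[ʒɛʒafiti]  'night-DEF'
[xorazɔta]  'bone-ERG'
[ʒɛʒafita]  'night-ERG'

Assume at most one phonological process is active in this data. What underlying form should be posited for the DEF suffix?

The DEF suffix surfaces as [-di] and [-ti], depending on the final segment of the stem.
The ERG suffix, which begins with [t], is invariant after every stem; so [t] is not altered by any rule here.
The DEF suffix is therefore /-di/ underlyingly, with post-vocalic devoicing: voiced stops become voiceless after a vowel.

/-di/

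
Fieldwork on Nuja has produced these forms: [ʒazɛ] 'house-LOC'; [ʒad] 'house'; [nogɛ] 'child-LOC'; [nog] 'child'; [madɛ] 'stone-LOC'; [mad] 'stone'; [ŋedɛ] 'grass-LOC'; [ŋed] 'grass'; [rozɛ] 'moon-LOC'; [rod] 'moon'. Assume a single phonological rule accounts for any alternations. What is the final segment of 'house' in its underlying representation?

/z/

The stem for 'house' ends in [z] in [ʒazɛ] but [d] in [ʒad].
But 'stone' keeps [d] in both environments ([madɛ], [mad]), so there is no rule changing /d/ to [z] before the LOC suffix.
Therefore /z/ is basic and [d] is derived by word-final hardening (voiced fricatives become stops word-finally).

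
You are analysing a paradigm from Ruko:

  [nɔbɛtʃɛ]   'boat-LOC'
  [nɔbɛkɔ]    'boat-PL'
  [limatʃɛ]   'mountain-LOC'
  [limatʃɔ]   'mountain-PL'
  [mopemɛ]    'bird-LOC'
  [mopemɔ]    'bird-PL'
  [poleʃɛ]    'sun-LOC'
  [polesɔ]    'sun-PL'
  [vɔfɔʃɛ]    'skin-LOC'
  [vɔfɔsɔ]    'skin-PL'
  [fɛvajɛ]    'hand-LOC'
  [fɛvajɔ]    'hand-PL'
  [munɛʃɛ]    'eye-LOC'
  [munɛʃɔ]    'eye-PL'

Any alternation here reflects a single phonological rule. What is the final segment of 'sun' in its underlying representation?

/s/

The root 'sun' surfaces as [poleʃɛ] and [polesɔ], with a stem-final [ʃ] ~ [s] alternation.
But 'eye' keeps [ʃ] in both environments ([munɛʃɛ], [munɛʃɔ]), so there is no rule changing /ʃ/ to [s] before the PL suffix.
So /s/ is underlying, and a rule of palatalization before a front vowel — /k/ and /s/ become palato-alveolar [tʃ] and [ʃ] before a front vowel — gives [ʃ].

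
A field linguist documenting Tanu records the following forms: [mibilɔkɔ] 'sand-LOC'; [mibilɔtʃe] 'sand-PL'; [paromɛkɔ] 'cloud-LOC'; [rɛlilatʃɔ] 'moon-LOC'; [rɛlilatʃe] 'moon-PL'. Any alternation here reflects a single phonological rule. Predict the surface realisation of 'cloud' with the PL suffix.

[paromɛtʃe]

'sand' shows [k] ~ [tʃ] at the end of the stem ([mibilɔkɔ] vs [mibilɔtʃe]).
Compare 'moon', with invariant [tʃ] in [rɛlilatʃɔ] and [rɛlilatʃe]: an analysis with underlying /tʃ/ and a rule producing [k] before the LOC suffix would wrongly predict alternation here too.
The alternation reflects palatalization before a front vowel: /k/ becomes palato-alveolar [tʃ] before a front vowel. /k/ is underlying.
The one attested form of 'cloud', [paromɛkɔ], shows underlying /paromɛk/. Applying the same rule before a front vowel gives [paromɛtʃe].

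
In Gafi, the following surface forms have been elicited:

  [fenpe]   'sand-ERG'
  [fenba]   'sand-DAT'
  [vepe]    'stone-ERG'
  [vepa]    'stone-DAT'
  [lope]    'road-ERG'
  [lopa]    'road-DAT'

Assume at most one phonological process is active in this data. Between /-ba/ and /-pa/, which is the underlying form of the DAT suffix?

/-ba/

The DAT morpheme has two allomorphs, [-ba] and [-pa].
By contrast the ERG suffix keeps its initial [p] throughout — that segment must be underlying.
So the underlying form is /-ba/, and voiced stops become voiceless after a vowel.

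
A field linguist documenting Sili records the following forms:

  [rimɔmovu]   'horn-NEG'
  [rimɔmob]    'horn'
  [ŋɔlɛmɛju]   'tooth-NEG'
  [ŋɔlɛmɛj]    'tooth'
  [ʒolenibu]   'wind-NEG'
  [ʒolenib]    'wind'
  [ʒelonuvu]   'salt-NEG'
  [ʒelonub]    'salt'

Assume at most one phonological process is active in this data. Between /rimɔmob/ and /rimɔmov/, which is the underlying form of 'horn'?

/rimɔmov/

In [rimɔmovu] and [rimɔmob] the final segment of 'horn' alternates: [v] ~ [b].
Compare 'wind', with invariant [b] in [ʒolenibu] and [ʒolenib]: an analysis with underlying /b/ and a rule producing [v] before the NEG suffix would wrongly predict alternation here too.
Therefore /v/ is basic and [b] is derived by word-final hardening (voiced fricatives become stops word-finally).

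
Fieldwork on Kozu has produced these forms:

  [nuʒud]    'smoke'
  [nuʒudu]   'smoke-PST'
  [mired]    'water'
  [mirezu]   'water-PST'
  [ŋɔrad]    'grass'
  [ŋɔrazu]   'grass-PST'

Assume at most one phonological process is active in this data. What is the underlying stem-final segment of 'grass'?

/z/

'grass' shows [d] ~ [z] at the end of the stem ([ŋɔrad] vs [ŋɔrazu]).
The stem 'smoke' ([nuʒud], [nuʒudu]) shows [d] unchanged in both environments, so [d] cannot be basic with [z] derived before the PST suffix.
Therefore /z/ is basic and [d] is derived by word-final hardening (voiced fricatives become stops word-finally).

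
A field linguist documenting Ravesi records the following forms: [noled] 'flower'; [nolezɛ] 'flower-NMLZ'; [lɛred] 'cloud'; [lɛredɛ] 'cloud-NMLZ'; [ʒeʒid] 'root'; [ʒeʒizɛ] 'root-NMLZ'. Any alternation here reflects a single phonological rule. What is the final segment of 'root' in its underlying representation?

The root 'root' surfaces as [ʒeʒid] and [ʒeʒizɛ], with a stem-final [d] ~ [z] alternation.
Compare 'cloud', with invariant [d] in [lɛred] and [lɛredɛ]: an analysis with underlying /d/ and a rule producing [z] before the NMLZ suffix would wrongly predict alternation here too.
The alternation reflects word-final hardening: voiced fricatives become stops word-finally. /z/ is underlying.

/z/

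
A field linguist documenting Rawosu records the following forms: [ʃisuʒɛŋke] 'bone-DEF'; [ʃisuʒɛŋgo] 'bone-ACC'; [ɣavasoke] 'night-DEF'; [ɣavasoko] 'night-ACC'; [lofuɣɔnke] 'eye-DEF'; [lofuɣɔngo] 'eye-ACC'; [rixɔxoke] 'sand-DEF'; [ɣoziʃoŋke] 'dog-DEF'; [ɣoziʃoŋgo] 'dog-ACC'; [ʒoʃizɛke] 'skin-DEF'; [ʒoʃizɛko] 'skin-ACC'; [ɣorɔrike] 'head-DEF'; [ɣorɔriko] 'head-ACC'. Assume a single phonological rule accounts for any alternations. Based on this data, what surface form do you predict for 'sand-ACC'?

The ACC suffix surfaces as [-go] and [-ko], depending on the final segment of the stem.
The DEF suffix, which begins with [k], is invariant after every stem; so [k] is not altered by any rule here.
So the underlying form is /-go/, and voiced stops become voiceless after a vowel.
After 'sand', which ends in a vowel, the suffix surfaces as [-ko], giving [rixɔxoko].

[rixɔxoko]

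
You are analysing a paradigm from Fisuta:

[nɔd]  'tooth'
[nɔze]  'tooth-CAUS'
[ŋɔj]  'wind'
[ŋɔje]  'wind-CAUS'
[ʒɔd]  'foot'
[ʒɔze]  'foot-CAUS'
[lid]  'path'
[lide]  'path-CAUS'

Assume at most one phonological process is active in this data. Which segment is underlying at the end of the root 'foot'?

/z/

'foot' shows [d] ~ [z] at the end of the stem ([ʒɔd] vs [ʒɔze]).
Compare 'path', with invariant [d] in [lid] and [lide]: an analysis with underlying /d/ and a rule producing [z] before the CAUS suffix would wrongly predict alternation here too.
Therefore /z/ is basic and [d] is derived by word-final hardening (voiced fricatives become stops word-finally).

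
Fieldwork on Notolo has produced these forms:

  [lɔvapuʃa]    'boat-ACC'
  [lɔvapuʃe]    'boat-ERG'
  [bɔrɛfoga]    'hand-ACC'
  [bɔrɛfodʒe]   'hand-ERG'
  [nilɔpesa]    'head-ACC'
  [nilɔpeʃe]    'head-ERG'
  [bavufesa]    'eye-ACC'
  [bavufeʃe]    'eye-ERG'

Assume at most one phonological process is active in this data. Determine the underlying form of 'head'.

'head' shows [s] ~ [ʃ] at the end of the stem ([nilɔpesa] vs [nilɔpeʃe]).
If /ʃ/ were underlying and a rule turned it into [s] before the ACC suffix, 'boat' would also alternate; but it has [ʃ] in both [lɔvapuʃa] and [lɔvapuʃe].
The alternation reflects palatalization before a front vowel: /g/ and /s/ become palato-alveolar [dʒ] and [ʃ] before a front vowel. /s/ is underlying.

/nilɔpes/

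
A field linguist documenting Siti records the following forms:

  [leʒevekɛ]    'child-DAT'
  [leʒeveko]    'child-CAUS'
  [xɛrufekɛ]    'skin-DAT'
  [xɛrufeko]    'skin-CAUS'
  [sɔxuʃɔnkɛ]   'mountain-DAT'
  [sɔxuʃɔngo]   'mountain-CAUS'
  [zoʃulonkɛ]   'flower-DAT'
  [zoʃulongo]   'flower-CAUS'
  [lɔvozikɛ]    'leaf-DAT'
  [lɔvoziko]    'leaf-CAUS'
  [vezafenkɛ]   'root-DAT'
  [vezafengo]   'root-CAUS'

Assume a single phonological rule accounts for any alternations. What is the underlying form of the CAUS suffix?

/-go/

The CAUS morpheme has two allomorphs, [-go] and [-ko].
The DAT suffix, which begins with [k], is invariant after every stem; so [k] is not altered by any rule here.
The CAUS suffix is therefore /-go/ underlyingly, with post-vocalic devoicing: voiced stops become voiceless after a vowel.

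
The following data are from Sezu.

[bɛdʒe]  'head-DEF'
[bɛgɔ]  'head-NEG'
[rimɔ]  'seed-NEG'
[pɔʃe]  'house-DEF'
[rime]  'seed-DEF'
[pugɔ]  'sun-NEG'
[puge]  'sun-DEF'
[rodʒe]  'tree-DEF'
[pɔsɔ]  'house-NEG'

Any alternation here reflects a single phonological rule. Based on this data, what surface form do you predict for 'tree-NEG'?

[rogɔ]

The root 'head' surfaces as [bɛdʒe] and [bɛgɔ], with a stem-final [dʒ] ~ [g] alternation.
Compare 'sun', with invariant [g] in [puge] and [pugɔ]: an analysis with underlying /g/ and a rule producing [dʒ] before the DEF suffix would wrongly predict alternation here too.
The alternation reflects depalatalization: palato-alveolar /dʒ/ and /ʃ/ become [g] and [s] when no front vowel follows. /dʒ/ is underlying.
The one attested form of 'tree', [rodʒe], shows underlying /rodʒ/. Applying the same rule when no front vowel follows gives [rogɔ].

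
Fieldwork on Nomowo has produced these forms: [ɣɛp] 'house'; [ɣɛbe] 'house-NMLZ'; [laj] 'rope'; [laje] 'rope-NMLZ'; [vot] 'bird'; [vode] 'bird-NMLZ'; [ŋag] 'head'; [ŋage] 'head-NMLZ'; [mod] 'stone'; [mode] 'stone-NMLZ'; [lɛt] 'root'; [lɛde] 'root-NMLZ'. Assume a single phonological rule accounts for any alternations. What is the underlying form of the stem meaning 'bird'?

/vot/

The root 'bird' surfaces as [vot] and [vode], with a stem-final [t] ~ [d] alternation.
The stem 'stone' ([mod], [mode]) shows [d] unchanged in both environments, so [d] cannot be basic with [t] derived in isolation.
Therefore /t/ is basic and [d] is derived by intervocalic voicing (voiceless stops become voiced between vowels).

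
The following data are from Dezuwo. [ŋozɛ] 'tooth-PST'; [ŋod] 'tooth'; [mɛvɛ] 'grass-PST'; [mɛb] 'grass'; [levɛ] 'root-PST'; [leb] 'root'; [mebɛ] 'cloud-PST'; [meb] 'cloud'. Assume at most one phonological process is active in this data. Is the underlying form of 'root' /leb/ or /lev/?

The root 'root' surfaces as [levɛ] and [leb], with a stem-final [v] ~ [b] alternation.
But 'cloud' keeps [b] in both environments ([mebɛ], [meb]), so there is no rule changing /b/ to [v] before the PST suffix.
So /v/ is underlying, and a rule of word-final hardening — voiced fricatives become stops word-finally — gives [b].

/lev/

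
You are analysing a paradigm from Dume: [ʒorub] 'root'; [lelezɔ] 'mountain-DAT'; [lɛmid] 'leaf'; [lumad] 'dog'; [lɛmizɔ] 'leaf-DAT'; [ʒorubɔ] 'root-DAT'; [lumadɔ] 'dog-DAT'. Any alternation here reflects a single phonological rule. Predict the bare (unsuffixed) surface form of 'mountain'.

'leaf' shows [d] ~ [z] at the end of the stem ([lɛmid] vs [lɛmizɔ]).
But 'dog' keeps [d] in both environments ([lumad], [lumadɔ]), so there is no rule changing /d/ to [z] before the DAT suffix.
Therefore /z/ is basic and [d] is derived by word-final hardening (voiced fricatives become stops word-finally).
The one attested form of 'mountain', [lelezɔ], shows underlying /lelez/. Applying the same rule word-finally gives [leled].

[leled]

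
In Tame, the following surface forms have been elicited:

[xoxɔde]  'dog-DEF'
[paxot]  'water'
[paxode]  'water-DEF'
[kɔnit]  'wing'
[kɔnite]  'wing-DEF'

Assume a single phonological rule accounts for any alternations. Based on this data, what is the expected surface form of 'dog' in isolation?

[xoxɔt]

'water' shows [t] ~ [d] at the end of the stem ([paxot] vs [paxode]).
Compare 'wing', with invariant [t] in [kɔnit] and [kɔnite]: an analysis with underlying /t/ and a rule producing [d] before the DEF suffix would wrongly predict alternation here too.
Therefore /d/ is basic and [t] is derived by word-final obstruent devoicing (voiced obstruents become voiceless word-finally).
The one attested form of 'dog', [xoxɔde], shows underlying /xoxɔd/. Applying the same rule word-finally gives [xoxɔt].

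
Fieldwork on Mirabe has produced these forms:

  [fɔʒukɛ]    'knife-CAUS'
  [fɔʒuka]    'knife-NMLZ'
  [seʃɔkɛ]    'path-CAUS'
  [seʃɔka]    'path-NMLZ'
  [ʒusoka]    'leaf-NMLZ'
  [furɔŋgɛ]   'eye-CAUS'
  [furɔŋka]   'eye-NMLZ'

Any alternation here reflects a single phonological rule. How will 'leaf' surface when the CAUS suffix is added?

[ʒusokɛ]

The CAUS morpheme has two allomorphs, [-gɛ] and [-kɛ].
By contrast the NMLZ suffix keeps its initial [k] throughout — that segment must be underlying.
So the underlying form is /-gɛ/, and voiced stops become voiceless after a vowel.
After 'leaf', which ends in a vowel, the suffix surfaces as [-kɛ], giving [ʒusokɛ].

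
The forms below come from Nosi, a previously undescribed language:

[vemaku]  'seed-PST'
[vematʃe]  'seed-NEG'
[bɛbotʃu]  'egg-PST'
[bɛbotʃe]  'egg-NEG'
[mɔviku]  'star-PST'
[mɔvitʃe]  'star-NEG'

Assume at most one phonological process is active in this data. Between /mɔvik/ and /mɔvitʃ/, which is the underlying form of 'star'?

/mɔvik/

The root 'star' surfaces as [mɔviku] and [mɔvitʃe], with a stem-final [k] ~ [tʃ] alternation.
If /tʃ/ were underlying and a rule turned it into [k] before the PST suffix, 'egg' would also alternate; but it has [tʃ] in both [bɛbotʃu] and [bɛbotʃe].
The underlying segment must be /k/; /k/ becomes palato-alveolar [tʃ] before a front vowel, yielding [tʃ] there.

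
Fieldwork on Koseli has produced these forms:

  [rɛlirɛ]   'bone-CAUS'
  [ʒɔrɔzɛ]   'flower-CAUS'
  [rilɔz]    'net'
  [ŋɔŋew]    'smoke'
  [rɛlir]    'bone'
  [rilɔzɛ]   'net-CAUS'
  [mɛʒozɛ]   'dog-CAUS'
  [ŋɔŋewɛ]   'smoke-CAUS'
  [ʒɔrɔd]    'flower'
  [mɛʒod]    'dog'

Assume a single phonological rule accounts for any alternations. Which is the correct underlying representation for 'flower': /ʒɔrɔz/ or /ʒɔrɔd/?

/ʒɔrɔd/

The root 'flower' surfaces as [ʒɔrɔzɛ] and [ʒɔrɔd], with a stem-final [z] ~ [d] alternation.
Compare 'net', with invariant [z] in [rilɔzɛ] and [rilɔz]: an analysis with underlying /z/ and a rule producing [d] in isolation would wrongly predict alternation here too.
The underlying segment must be /d/; voiced stops become fricatives between vowels, yielding [z] there.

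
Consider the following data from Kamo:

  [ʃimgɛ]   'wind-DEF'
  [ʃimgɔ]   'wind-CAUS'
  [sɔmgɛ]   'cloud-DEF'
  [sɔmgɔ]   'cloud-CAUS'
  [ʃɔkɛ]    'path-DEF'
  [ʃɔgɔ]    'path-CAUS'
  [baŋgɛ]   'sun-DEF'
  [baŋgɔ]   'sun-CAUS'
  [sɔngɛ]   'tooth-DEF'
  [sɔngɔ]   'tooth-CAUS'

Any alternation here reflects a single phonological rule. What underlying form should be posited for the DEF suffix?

The DEF suffix surfaces as [-gɛ] and [-kɛ], depending on the final segment of the stem.
The CAUS suffix, which begins with [g], is invariant after every stem; so [g] is not altered by any rule here.
The DEF suffix is therefore /-kɛ/ underlyingly, with post-nasal voicing: voiceless stops become voiced after a nasal.

/-kɛ/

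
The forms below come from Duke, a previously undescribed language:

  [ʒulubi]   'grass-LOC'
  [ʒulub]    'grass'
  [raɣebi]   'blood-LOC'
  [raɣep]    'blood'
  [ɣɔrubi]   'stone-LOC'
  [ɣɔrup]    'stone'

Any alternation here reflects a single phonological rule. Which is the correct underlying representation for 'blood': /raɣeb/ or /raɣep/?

The root 'blood' surfaces as [raɣebi] and [raɣep], with a stem-final [b] ~ [p] alternation.
But 'grass' keeps [b] in both environments ([ʒulubi], [ʒulub]), so there is no rule changing /b/ to [p] in isolation.
The alternation reflects intervocalic voicing: voiceless stops become voiced between vowels. /p/ is underlying.

/raɣep/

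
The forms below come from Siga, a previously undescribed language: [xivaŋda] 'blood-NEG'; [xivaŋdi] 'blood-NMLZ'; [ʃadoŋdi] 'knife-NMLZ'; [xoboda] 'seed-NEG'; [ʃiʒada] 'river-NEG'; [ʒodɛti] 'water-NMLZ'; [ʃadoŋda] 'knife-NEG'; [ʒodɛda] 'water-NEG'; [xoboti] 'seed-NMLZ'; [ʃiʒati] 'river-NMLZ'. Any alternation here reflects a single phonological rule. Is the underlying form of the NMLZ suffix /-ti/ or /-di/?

/-ti/

The NMLZ suffix surfaces as [-di] and [-ti], depending on the final segment of the stem.
The NEG suffix, which begins with [d], is invariant after every stem; so [d] is not altered by any rule here.
So the underlying form is /-ti/, and voiceless stops become voiced after a nasal.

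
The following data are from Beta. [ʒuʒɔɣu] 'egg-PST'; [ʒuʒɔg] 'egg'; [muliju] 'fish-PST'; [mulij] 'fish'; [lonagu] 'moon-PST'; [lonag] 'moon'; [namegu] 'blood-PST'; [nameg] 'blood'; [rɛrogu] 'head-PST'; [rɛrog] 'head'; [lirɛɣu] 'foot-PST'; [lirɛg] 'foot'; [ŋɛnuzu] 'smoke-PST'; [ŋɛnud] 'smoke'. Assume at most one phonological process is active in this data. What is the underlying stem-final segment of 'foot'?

/ɣ/

The root 'foot' surfaces as [lirɛɣu] and [lirɛg], with a stem-final [ɣ] ~ [g] alternation.
But 'blood' keeps [g] in both environments ([namegu], [nameg]), so there is no rule changing /g/ to [ɣ] before the PST suffix.
The underlying segment must be /ɣ/; voiced fricatives become stops word-finally, yielding [g] there.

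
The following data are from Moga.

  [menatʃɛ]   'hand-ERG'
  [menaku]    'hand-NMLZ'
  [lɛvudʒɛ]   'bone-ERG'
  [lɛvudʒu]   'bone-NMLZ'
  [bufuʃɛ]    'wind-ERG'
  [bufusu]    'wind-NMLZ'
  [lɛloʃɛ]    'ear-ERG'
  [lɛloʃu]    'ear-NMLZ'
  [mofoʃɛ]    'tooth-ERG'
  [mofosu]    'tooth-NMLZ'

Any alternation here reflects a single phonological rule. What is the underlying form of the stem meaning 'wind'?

'wind' shows [ʃ] ~ [s] at the end of the stem ([bufuʃɛ] vs [bufusu]).
If /ʃ/ were underlying and a rule turned it into [s] before the NMLZ suffix, 'ear' would also alternate; but it has [ʃ] in both [lɛloʃɛ] and [lɛloʃu].
So /s/ is underlying, and a rule of palatalization before a front vowel — /k/ and /s/ become palato-alveolar [tʃ] and [ʃ] before a front vowel — gives [ʃ].
So 'wind' = /bufus/.

/bufus/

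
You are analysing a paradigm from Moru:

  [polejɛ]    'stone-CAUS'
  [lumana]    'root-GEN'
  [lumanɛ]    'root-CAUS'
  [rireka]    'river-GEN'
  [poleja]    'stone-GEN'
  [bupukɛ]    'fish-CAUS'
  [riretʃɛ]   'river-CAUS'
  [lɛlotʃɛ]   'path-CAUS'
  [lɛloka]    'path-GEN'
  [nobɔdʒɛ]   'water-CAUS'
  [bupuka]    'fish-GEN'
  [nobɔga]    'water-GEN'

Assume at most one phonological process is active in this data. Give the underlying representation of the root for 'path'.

In [lɛlotʃɛ] and [lɛloka] the final segment of 'path' alternates: [tʃ] ~ [k].
But 'fish' keeps [k] in both environments ([bupukɛ], [bupuka]), so there is no rule changing /k/ to [tʃ] before the CAUS suffix.
So /tʃ/ is underlying, and a rule of depalatalization — palato-alveolar /tʃ/ and /dʒ/ become [k] and [g] when no front vowel follows — gives [k].

/lɛlotʃ/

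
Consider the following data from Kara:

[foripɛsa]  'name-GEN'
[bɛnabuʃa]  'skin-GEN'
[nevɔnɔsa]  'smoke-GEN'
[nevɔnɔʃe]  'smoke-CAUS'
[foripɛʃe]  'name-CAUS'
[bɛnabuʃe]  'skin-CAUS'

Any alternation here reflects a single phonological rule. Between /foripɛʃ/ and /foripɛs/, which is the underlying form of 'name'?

The stem for 'name' ends in [s] in [foripɛsa] but [ʃ] in [foripɛʃe].
But 'skin' keeps [ʃ] in both environments ([bɛnabuʃa], [bɛnabuʃe]), so there is no rule changing /ʃ/ to [s] before the GEN suffix.
So /s/ is underlying, and a rule of palatalization before a front vowel — /s/ becomes palato-alveolar [ʃ] before a front vowel — gives [ʃ].

/foripɛs/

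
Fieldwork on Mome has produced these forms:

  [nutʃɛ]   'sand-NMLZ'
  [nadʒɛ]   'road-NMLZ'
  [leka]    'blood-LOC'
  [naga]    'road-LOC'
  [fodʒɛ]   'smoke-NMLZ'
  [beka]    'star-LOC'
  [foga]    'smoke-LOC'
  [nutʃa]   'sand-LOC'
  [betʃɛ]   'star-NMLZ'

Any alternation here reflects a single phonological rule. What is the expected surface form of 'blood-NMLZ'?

[letʃɛ]

The stem for 'star' ends in [tʃ] in [betʃɛ] but [k] in [beka].
Compare 'sand', with invariant [tʃ] in [nutʃɛ] and [nutʃa]: an analysis with underlying /tʃ/ and a rule producing [k] before the LOC suffix would wrongly predict alternation here too.
The underlying segment must be /k/; /k/ and /g/ become palato-alveolar [tʃ] and [dʒ] before a front vowel, yielding [tʃ] there.
The one attested form of 'blood', [leka], shows underlying /lek/. Applying the same rule before a front vowel gives [letʃɛ].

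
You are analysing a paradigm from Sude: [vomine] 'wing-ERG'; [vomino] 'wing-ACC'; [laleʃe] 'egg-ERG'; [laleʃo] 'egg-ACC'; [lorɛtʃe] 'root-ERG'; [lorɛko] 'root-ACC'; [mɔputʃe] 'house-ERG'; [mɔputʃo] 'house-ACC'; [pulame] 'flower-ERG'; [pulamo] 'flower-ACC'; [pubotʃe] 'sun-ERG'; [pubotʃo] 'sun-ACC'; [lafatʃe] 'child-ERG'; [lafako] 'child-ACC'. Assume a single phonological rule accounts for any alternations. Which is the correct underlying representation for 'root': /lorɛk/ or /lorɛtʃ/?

'root' shows [tʃ] ~ [k] at the end of the stem ([lorɛtʃe] vs [lorɛko]).
But 'house' keeps [tʃ] in both environments ([mɔputʃe], [mɔputʃo]), so there is no rule changing /tʃ/ to [k] before the ACC suffix.
The alternation reflects palatalization before a front vowel: /k/ becomes palato-alveolar [tʃ] before a front vowel. /k/ is underlying.

/lorɛk/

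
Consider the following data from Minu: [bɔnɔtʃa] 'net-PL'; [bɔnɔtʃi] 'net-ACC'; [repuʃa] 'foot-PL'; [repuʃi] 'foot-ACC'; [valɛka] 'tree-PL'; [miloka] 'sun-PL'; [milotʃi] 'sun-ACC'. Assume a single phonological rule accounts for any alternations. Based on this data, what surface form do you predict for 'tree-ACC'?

[valɛtʃi]

'sun' shows [k] ~ [tʃ] at the end of the stem ([miloka] vs [milotʃi]).
If /tʃ/ were underlying and a rule turned it into [k] before the PL suffix, 'net' would also alternate; but it has [tʃ] in both [bɔnɔtʃa] and [bɔnɔtʃi].
The underlying segment must be /k/; /k/ becomes palato-alveolar [tʃ] before a front vowel, yielding [tʃ] there.
From [valɛka] the stem 'tree' is /valɛk/; before a front vowel this yields [valɛtʃi].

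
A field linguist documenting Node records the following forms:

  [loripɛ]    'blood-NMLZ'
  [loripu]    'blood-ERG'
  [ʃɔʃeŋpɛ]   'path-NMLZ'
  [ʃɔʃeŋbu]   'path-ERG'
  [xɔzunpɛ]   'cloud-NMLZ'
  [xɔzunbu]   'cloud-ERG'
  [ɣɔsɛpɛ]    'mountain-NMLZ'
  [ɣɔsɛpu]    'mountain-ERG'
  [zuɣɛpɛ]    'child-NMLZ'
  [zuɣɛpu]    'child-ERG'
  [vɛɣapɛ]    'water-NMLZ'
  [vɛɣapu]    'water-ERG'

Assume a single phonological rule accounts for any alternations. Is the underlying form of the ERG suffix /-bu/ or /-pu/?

The ERG suffix surfaces as [-bu] and [-pu], depending on the final segment of the stem.
The NMLZ suffix, which begins with [p], is invariant after every stem; so [p] is not altered by any rule here.
The ERG suffix is therefore /-bu/ underlyingly, with post-vocalic devoicing: voiced stops become voiceless after a vowel.

/-bu/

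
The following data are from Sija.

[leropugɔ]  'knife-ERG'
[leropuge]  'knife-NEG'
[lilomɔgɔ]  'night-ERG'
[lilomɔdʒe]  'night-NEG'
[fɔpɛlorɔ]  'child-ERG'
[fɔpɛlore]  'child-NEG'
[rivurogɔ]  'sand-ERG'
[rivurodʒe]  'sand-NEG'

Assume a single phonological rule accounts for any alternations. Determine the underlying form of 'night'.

/lilomɔdʒ/

In [lilomɔgɔ] and [lilomɔdʒe] the final segment of 'night' alternates: [g] ~ [dʒ].
If /g/ were underlying and a rule turned it into [dʒ] before the NEG suffix, 'knife' would also alternate; but it has [g] in both [leropugɔ] and [leropuge].
The alternation reflects depalatalization: palato-alveolar /dʒ/ becomes [g] when no front vowel follows. /dʒ/ is underlying.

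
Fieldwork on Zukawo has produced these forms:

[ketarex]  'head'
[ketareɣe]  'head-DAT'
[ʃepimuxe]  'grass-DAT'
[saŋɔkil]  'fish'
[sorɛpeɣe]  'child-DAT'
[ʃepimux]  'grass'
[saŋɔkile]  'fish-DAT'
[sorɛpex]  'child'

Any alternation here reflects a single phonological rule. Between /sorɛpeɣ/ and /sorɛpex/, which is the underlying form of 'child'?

/sorɛpeɣ/

The stem for 'child' ends in [x] in [sorɛpex] but [ɣ] in [sorɛpeɣe].
The stem 'grass' ([ʃepimux], [ʃepimuxe]) shows [x] unchanged in both environments, so [x] cannot be basic with [ɣ] derived before the DAT suffix.
So /ɣ/ is underlying, and a rule of word-final obstruent devoicing — voiced obstruents become voiceless word-finally — gives [x].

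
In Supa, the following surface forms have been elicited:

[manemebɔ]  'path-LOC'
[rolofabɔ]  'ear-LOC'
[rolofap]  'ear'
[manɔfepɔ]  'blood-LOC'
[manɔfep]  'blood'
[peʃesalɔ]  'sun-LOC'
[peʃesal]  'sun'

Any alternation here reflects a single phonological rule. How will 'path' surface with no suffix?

In [rolofabɔ] and [rolofap] the final segment of 'ear' alternates: [b] ~ [p].
If /p/ were underlying and a rule turned it into [b] before the LOC suffix, 'blood' would also alternate; but it has [p] in both [manɔfepɔ] and [manɔfep].
So /b/ is underlying, and a rule of word-final obstruent devoicing — voiced obstruents become voiceless word-finally — gives [p].
From [manemebɔ] the stem 'path' is /manemeb/; word-finally this yields [manemep].

[manemep]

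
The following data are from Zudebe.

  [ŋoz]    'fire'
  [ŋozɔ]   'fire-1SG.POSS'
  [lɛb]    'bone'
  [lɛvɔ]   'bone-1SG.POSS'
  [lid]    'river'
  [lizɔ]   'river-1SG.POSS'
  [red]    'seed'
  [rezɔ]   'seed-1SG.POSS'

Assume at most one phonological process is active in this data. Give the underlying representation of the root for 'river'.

The root 'river' surfaces as [lid] and [lizɔ], with a stem-final [d] ~ [z] alternation.
If /z/ were underlying and a rule turned it into [d] in isolation, 'fire' would also alternate; but it has [z] in both [ŋoz] and [ŋozɔ].
The alternation reflects intervocalic spirantization: voiced stops become fricatives between vowels. /d/ is underlying.
So 'river' = /lid/.

/lid/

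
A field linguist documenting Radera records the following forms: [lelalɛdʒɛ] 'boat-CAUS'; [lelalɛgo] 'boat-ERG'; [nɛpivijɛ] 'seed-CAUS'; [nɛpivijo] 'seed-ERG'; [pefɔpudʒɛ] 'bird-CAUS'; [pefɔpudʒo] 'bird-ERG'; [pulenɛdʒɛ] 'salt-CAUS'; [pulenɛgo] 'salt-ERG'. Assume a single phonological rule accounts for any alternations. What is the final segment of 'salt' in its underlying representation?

/g/

The stem for 'salt' ends in [dʒ] in [pulenɛdʒɛ] but [g] in [pulenɛgo].
If /dʒ/ were underlying and a rule turned it into [g] before the ERG suffix, 'bird' would also alternate; but it has [dʒ] in both [pefɔpudʒɛ] and [pefɔpudʒo].
The underlying segment must be /g/; /g/ becomes palato-alveolar [dʒ] before a front vowel, yielding [dʒ] there.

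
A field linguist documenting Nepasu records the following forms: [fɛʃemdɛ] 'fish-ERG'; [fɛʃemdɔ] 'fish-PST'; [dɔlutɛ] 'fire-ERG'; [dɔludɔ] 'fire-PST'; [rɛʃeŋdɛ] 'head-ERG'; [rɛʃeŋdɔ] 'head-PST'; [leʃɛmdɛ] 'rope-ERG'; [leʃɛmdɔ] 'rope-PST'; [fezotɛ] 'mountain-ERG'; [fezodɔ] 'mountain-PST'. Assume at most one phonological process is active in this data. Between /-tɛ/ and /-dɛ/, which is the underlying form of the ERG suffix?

/-tɛ/

The ERG morpheme has two allomorphs, [-dɛ] and [-tɛ].
By contrast the PST suffix keeps its initial [d] throughout — that segment must be underlying.
The ERG suffix is therefore /-tɛ/ underlyingly, with post-nasal voicing: voiceless stops become voiced after a nasal.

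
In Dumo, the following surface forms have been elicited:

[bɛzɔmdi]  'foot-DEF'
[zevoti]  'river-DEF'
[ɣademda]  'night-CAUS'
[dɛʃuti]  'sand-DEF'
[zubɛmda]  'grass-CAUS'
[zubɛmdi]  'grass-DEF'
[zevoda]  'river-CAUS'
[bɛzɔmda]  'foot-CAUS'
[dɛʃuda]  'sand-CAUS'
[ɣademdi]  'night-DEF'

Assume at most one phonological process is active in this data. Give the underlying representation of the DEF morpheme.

The DEF morpheme has two allomorphs, [-di] and [-ti].
By contrast the CAUS suffix keeps its initial [d] throughout — that segment must be underlying.
So the underlying form is /-ti/, and voiceless stops become voiced after a nasal.

/-ti/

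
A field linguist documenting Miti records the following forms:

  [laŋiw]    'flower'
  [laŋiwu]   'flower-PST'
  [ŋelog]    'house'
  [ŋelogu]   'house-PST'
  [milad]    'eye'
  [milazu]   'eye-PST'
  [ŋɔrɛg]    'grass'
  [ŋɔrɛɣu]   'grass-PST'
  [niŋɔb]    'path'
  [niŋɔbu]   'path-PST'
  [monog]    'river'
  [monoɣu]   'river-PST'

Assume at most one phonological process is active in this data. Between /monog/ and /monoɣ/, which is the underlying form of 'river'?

'river' shows [g] ~ [ɣ] at the end of the stem ([monog] vs [monoɣu]).
The stem 'house' ([ŋelog], [ŋelogu]) shows [g] unchanged in both environments, so [g] cannot be basic with [ɣ] derived before the PST suffix.
The alternation reflects word-final hardening: voiced fricatives become stops word-finally. /ɣ/ is underlying.

/monoɣ/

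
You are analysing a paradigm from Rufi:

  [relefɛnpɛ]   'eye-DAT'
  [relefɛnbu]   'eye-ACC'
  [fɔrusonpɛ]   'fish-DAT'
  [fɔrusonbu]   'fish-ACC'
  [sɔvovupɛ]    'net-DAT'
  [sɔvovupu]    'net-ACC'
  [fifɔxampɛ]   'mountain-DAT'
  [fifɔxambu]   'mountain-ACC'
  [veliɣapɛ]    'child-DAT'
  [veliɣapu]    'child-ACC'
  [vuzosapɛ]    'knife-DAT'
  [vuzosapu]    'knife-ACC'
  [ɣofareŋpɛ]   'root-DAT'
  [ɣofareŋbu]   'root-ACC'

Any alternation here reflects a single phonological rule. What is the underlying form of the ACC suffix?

The ACC suffix surfaces as [-bu] and [-pu], depending on the final segment of the stem.
The DAT suffix, which begins with [p], is invariant after every stem; so [p] is not altered by any rule here.
So the underlying form is /-bu/, and voiced stops become voiceless after a vowel.

/-bu/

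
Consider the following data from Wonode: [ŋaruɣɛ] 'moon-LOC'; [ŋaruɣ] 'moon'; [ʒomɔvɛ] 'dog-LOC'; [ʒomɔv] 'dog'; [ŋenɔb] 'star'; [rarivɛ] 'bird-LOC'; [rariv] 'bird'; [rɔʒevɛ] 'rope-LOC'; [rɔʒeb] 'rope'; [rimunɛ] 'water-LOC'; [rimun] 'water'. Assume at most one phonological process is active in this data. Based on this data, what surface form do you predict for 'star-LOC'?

[ŋenɔvɛ]

'rope' shows [v] ~ [b] at the end of the stem ([rɔʒevɛ] vs [rɔʒeb]).
But 'bird' keeps [v] in both environments ([rarivɛ], [rariv]), so there is no rule changing /v/ to [b] in isolation.
So /b/ is underlying, and a rule of intervocalic spirantization — voiced stops become fricatives between vowels — gives [v].
From [ŋenɔb] the stem 'star' is /ŋenɔb/; between vowels this yields [ŋenɔvɛ].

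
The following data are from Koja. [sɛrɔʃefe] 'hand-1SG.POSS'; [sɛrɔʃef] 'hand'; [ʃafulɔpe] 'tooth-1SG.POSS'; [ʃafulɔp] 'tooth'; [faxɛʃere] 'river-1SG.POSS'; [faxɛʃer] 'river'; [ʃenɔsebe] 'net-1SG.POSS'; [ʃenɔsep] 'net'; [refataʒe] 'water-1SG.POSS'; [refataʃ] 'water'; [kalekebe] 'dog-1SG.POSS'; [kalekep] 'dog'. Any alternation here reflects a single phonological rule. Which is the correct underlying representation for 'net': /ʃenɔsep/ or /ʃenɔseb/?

/ʃenɔseb/

In [ʃenɔsebe] and [ʃenɔsep] the final segment of 'net' alternates: [b] ~ [p].
But 'tooth' keeps [p] in both environments ([ʃafulɔpe], [ʃafulɔp]), so there is no rule changing /p/ to [b] before the 1SG.POSS suffix.
So /b/ is underlying, and a rule of word-final obstruent devoicing — voiced obstruents become voiceless word-finally — gives [p].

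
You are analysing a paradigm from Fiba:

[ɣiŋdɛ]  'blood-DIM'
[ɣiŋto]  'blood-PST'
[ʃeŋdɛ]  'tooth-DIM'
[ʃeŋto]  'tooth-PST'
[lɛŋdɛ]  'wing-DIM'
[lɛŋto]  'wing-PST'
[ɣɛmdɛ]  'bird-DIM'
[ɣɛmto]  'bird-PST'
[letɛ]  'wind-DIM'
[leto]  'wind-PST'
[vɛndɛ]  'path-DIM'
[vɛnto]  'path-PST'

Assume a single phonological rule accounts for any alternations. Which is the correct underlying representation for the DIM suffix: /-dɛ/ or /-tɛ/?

/-dɛ/

The DIM suffix surfaces as [-dɛ] and [-tɛ], depending on the final segment of the stem.
By contrast the PST suffix keeps its initial [t] throughout — that segment must be underlying.
The DIM suffix is therefore /-dɛ/ underlyingly, with post-vocalic devoicing: voiced stops become voiceless after a vowel.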